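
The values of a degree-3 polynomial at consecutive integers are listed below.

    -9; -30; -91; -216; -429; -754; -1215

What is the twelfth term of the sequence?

-21, -61, -125, -213, -325, -461
-40, -64, -88, -112, -136
-24, -24, -24, -24
The third differences are constant (-24).
-136 − 24 = -160;  -461 − 160 = -621;  -1215 − 621 = -1836
-160 − 24 = -184;  -621 − 184 = -805;  -1836 − 805 = -2641
-184 − 24 = -208;  -805 − 208 = -1013;  -2641 − 1013 = -3654
-208 − 24 = -232;  -1013 − 232 = -1245;  -3654 − 1245 = -4899
-232 − 24 = -256;  -1245 − 256 = -1501;  -4899 − 1501 = -6400

-6400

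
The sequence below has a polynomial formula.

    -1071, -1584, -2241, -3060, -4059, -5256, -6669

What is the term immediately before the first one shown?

-513, -657, -819, -999, -1197, -1413
-144, -162, -180, -198, -216
-18, -18, -18, -18
The third differences are constant at -18.
Work back: -144 + 18 = -126;  -513 + 126 = -387;  -1071 + 387 = -684

-684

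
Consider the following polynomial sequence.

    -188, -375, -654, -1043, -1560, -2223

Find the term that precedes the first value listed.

-187, -279, -389, -517, -663
-92, -110, -128, -146
-18, -18, -18
The third differences are constant at -18.
Work back: -92 + 18 = -74;  -187 + 74 = -113;  -188 + 113 = -75

-75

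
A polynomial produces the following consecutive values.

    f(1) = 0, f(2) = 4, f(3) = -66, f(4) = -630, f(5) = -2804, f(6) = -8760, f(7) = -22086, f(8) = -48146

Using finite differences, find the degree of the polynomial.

5

4, -70, -564, -2174, -5956, -13326, -26060
-74, -494, -1610, -3782, -7370, -12734
-420, -1116, -2172, -3588, -5364
-696, -1056, -1416, -1776
-360, -360, -360
The fifth differences are constant, so the polynomial has degree 5.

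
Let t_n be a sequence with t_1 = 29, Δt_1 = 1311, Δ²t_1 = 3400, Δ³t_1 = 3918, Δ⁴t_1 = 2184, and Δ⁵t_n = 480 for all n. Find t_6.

91164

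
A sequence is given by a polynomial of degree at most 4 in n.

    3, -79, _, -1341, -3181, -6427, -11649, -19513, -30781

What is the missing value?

-433

Using the last 6 terms:
D1: -1840  -3246  -5222  -7864  -11268
D2: -1406  -1976  -2642  -3404
D3: -570  -666  -762
D4: -96  -96
Constant fourth difference = -96.
Extend backward: -570 + 96 = -474;  -1406 + 474 = -932;  -1840 + 932 = -908;  -1341 + 908 = -433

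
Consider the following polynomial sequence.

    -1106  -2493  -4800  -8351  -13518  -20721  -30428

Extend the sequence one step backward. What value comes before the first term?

-1387  -2307  -3551  -5167  -7203  -9707
-920  -1244  -1616  -2036  -2504
-324  -372  -420  -468
-48  -48  -48
The fourth differences are constant at -48.
Work back: -324 + 48 = -276;  -920 + 276 = -644;  -1387 + 644 = -743;  -1106 + 743 = -363

-363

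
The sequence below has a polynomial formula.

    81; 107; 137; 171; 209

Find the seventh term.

297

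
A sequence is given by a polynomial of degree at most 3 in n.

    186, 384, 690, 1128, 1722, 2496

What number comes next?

First differences: 198 , 306 , 438 , 594 , 774
Second differences: 108 , 132 , 156 , 180
Third differences: 24 , 24 , 24
Third differences constant at 24.
180 + 24 = 204;  774 + 204 = 978;  2496 + 978 = 3474

3474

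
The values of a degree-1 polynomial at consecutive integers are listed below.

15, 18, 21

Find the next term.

24

First differences: 3, 3
First differences constant at 3.
21 + 3 = 24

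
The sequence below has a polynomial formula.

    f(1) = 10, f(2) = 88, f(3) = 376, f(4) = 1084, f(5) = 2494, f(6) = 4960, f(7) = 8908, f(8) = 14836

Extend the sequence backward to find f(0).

4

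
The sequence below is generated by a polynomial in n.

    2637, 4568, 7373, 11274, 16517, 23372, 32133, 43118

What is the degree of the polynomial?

1931, 2805, 3901, 5243, 6855, 8761, 10985
874, 1096, 1342, 1612, 1906, 2224
222, 246, 270, 294, 318
24, 24, 24, 24
The fourth differences are constant, so the polynomial has degree 4.

4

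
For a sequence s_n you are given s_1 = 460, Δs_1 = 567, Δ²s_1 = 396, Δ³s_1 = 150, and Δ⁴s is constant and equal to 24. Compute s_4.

3499

Build the table forward from the leading diagonal:
D4: 24  24  24  24
D3: 150  174  198  222
D2: 396  546  720  918
D1: 567  963  1509  2229
s: 460  1027  1990  3499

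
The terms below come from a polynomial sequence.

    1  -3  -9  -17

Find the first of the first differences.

-4

First differences: -4, -6, -8
Second differences: -2, -2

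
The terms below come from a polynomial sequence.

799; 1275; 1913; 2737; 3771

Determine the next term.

5039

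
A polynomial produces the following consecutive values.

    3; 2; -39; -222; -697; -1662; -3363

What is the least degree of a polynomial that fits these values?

4

Δ: -1, -41, -183, -475, -965, -1701
Δ²: -40, -142, -292, -490, -736
Δ³: -102, -150, -198, -246
Δ⁴: -48, -48, -48
The fourth differences are constant, so the polynomial has degree 4.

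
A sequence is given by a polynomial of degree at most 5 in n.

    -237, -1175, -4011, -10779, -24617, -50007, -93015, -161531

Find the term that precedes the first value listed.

-27

First differences: -938, -2836, -6768, -13838, -25390, -43008, -68516
Second differences: -1898, -3932, -7070, -11552, -17618, -25508
Third differences: -2034, -3138, -4482, -6066, -7890
Fourth differences: -1104, -1344, -1584, -1824
Fifth differences: -240, -240, -240
The fifth differences are constant at -240.
Work back: -1104 + 240 = -864;  -2034 + 864 = -1170;  -1898 + 1170 = -728;  -938 + 728 = -210;  -237 + 210 = -27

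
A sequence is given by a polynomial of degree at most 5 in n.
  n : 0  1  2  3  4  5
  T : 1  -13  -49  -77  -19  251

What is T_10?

12551

-14  -36  -28  58  270
-22  8  86  212
30  78  126
48  48
The fourth differences are constant (48).
126 + 48 = 174;  212 + 174 = 386;  270 + 386 = 656;  251 + 656 = 907
174 + 48 = 222;  386 + 222 = 608;  656 + 608 = 1264;  907 + 1264 = 2171
222 + 48 = 270;  608 + 270 = 878;  1264 + 878 = 2142;  2171 + 2142 = 4313
270 + 48 = 318;  878 + 318 = 1196;  2142 + 1196 = 3338;  4313 + 3338 = 7651
318 + 48 = 366;  1196 + 366 = 1562;  3338 + 1562 = 4900;  7651 + 4900 = 12551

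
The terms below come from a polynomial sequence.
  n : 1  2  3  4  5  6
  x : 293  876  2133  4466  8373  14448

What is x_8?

35958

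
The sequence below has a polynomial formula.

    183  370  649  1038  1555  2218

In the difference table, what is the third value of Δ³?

18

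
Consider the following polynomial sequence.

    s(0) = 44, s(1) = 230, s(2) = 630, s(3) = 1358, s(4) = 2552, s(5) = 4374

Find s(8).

Δ: 186, 400, 728, 1194, 1822
Δ²: 214, 328, 466, 628
Δ³: 114, 138, 162
Δ⁴: 24, 24
Constant fourth difference = 24, so extend:
162 + 24 = 186;  628 + 186 = 814;  1822 + 814 = 2636;  4374 + 2636 = 7010
186 + 24 = 210;  814 + 210 = 1024;  2636 + 1024 = 3660;  7010 + 3660 = 10670
210 + 24 = 234;  1024 + 234 = 1258;  3660 + 1258 = 4918;  10670 + 4918 = 15588

15588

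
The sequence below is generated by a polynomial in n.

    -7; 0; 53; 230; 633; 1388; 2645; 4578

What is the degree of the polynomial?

4

7, 53, 177, 403, 755, 1257, 1933
46, 124, 226, 352, 502, 676
78, 102, 126, 150, 174
24, 24, 24, 24
The fourth differences are constant, so the polynomial has degree 4.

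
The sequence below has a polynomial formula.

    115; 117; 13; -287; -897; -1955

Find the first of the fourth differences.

-24

Δ: 2, -104, -300, -610, -1058
Δ²: -106, -196, -310, -448
Δ³: -90, -114, -138
Δ⁴: -24, -24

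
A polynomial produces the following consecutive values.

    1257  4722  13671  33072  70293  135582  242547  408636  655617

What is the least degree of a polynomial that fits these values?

5

3465, 8949, 19401, 37221, 65289, 106965, 166089, 246981
5484, 10452, 17820, 28068, 41676, 59124, 80892
4968, 7368, 10248, 13608, 17448, 21768
2400, 2880, 3360, 3840, 4320
480, 480, 480, 480
The fifth differences are constant, so the polynomial has degree 5.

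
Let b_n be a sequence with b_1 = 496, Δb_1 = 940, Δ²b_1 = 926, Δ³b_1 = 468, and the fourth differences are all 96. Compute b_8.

46262

Build the table forward from the leading diagonal:
Δ⁴: 96, 96, 96, 96, 96, 96, 96, 96
Δ³: 468, 564, 660, 756, 852, 948, 1044, 1140
Δ²: 926, 1394, 1958, 2618, 3374, 4226, 5174, 6218
Δ: 940, 1866, 3260, 5218, 7836, 11210, 15436, 20610
b: 496, 1436, 3302, 6562, 11780, 19616, 30826, 46262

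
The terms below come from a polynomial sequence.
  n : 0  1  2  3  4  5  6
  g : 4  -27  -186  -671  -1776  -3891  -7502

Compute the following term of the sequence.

-31  -159  -485  -1105  -2115  -3611
-128  -326  -620  -1010  -1496
-198  -294  -390  -486
-96  -96  -96
Constant fourth difference = -96, so extend:
-486 − 96 = -582;  -1496 − 582 = -2078;  -3611 − 2078 = -5689;  -7502 − 5689 = -13191

-13191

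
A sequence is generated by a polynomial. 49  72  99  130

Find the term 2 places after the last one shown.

204

23  27  31
4  4
Second differences constant at 4.
31 + 4 = 35;  130 + 35 = 165
35 + 4 = 39;  165 + 39 = 204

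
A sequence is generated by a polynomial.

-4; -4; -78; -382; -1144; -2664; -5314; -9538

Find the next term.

0, -74, -304, -762, -1520, -2650, -4224
-74, -230, -458, -758, -1130, -1574
-156, -228, -300, -372, -444
-72, -72, -72, -72
The fourth differences are constant (-72).
-444 − 72 = -516;  -1574 − 516 = -2090;  -4224 − 2090 = -6314;  -9538 − 6314 = -15852

-15852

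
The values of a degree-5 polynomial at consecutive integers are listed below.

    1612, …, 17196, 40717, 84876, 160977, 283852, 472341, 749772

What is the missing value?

Using the last 7 terms:
First differences: 23521  44159  76101  122875  188489  277431
Second differences: 20638  31942  46774  65614  88942
Third differences: 11304  14832  18840  23328
Fourth differences: 3528  4008  4488
Fifth differences: 480  480
Constant fifth difference = 480.
Extend backward: 3528 − 480 = 3048;  11304 − 3048 = 8256;  20638 − 8256 = 12382;  23521 − 12382 = 11139;  17196 − 11139 = 6057

6057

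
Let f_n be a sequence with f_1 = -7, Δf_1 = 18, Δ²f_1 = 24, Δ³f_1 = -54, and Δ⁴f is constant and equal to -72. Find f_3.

Build the table forward from the leading diagonal:
D4: -72, -72, -72
D3: -54, -126, -198
D2: 24, -30, -156
D1: 18, 42, 12
f: -7, 11, 53

53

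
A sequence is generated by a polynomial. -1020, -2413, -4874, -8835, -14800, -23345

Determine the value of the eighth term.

First differences: -1393, -2461, -3961, -5965, -8545
Second differences: -1068, -1500, -2004, -2580
Third differences: -432, -504, -576
Fourth differences: -72, -72
Fourth differences constant at -72.
-576 − 72 = -648;  -2580 − 648 = -3228;  -8545 − 3228 = -11773;  -23345 − 11773 = -35118
-648 − 72 = -720;  -3228 − 720 = -3948;  -11773 − 3948 = -15721;  -35118 − 15721 = -50839

-50839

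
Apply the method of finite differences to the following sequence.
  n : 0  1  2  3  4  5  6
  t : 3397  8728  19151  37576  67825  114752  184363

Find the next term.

First differences: 5331, 10423, 18425, 30249, 46927, 69611
Second differences: 5092, 8002, 11824, 16678, 22684
Third differences: 2910, 3822, 4854, 6006
Fourth differences: 912, 1032, 1152
Fifth differences: 120, 120
Fifth differences constant at 120.
1152 + 120 = 1272;  6006 + 1272 = 7278;  22684 + 7278 = 29962;  69611 + 29962 = 99573;  184363 + 99573 = 283936

283936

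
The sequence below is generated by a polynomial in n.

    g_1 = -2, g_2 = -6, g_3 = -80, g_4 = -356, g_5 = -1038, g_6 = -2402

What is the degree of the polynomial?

-4, -74, -276, -682, -1364
-70, -202, -406, -682
-132, -204, -276
-72, -72
The fourth differences are constant, so the polynomial has degree 4.

4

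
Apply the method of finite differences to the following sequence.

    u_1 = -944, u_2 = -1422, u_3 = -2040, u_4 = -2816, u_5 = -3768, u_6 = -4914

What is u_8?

-7860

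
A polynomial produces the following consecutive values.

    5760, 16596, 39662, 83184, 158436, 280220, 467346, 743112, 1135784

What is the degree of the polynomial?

Δ: 10836, 23066, 43522, 75252, 121784, 187126, 275766, 392672
Δ²: 12230, 20456, 31730, 46532, 65342, 88640, 116906
Δ³: 8226, 11274, 14802, 18810, 23298, 28266
Δ⁴: 3048, 3528, 4008, 4488, 4968
Δ⁵: 480, 480, 480, 480
The fifth differences are constant, so the polynomial has degree 5.

5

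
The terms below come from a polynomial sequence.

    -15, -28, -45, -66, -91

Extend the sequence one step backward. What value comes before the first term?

-6

D1: -13  -17  -21  -25
D2: -4  -4  -4
The second differences are constant at -4.
Work back: -13 + 4 = -9;  -15 + 9 = -6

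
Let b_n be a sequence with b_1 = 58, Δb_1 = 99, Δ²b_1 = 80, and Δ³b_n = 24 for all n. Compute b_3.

Build the table forward from the leading diagonal:
Third differences: 24  24  24
Second differences: 80  104  128
First differences: 99  179  283
b: 58  157  336

336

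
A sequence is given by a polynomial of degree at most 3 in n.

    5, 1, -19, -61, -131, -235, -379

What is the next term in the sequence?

-569

D1: -4, -20, -42, -70, -104, -144
D2: -16, -22, -28, -34, -40
D3: -6, -6, -6, -6
Third differences constant at -6.
-40 − 6 = -46;  -144 − 46 = -190;  -379 − 190 = -569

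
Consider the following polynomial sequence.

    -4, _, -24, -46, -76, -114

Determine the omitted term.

-10

Using the last 4 terms:
Δ: -22, -30, -38
Δ²: -8, -8
Constant second difference = -8.
Extend backward: -22 + 8 = -14;  -24 + 14 = -10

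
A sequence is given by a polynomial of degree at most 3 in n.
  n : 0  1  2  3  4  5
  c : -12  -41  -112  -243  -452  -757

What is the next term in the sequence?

Δ: -29  -71  -131  -209  -305
Δ²: -42  -60  -78  -96
Δ³: -18  -18  -18
Third differences constant at -18.
-96 − 18 = -114;  -305 − 114 = -419;  -757 − 419 = -1176

-1176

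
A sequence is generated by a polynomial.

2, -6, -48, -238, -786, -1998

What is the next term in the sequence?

-4276

Δ: -8, -42, -190, -548, -1212
Δ²: -34, -148, -358, -664
Δ³: -114, -210, -306
Δ⁴: -96, -96
The fourth differences are constant (-96).
-306 − 96 = -402;  -664 − 402 = -1066;  -1212 − 1066 = -2278;  -1998 − 2278 = -4276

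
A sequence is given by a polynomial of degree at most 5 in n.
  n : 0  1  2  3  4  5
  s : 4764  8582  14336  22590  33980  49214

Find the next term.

69072

3818 , 5754 , 8254 , 11390 , 15234
1936 , 2500 , 3136 , 3844
564 , 636 , 708
72 , 72
The fourth differences are constant (72).
708 + 72 = 780;  3844 + 780 = 4624;  15234 + 4624 = 19858;  49214 + 19858 = 69072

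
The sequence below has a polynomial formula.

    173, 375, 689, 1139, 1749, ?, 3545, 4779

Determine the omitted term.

2543

Using the first 5 terms:
202  314  450  610
112  136  160
24  24
Constant third difference = 24.
Extend forward: 160 + 24 = 184;  610 + 184 = 794;  1749 + 794 = 2543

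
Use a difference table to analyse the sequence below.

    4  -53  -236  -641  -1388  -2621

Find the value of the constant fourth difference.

-24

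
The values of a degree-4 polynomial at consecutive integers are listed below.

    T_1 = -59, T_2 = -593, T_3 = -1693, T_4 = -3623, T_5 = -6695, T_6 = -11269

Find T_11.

D1: -534  -1100  -1930  -3072  -4574
D2: -566  -830  -1142  -1502
D3: -264  -312  -360
D4: -48  -48
Fourth differences constant at -48.
-360 − 48 = -408;  -1502 − 408 = -1910;  -4574 − 1910 = -6484;  -11269 − 6484 = -17753
-408 − 48 = -456;  -1910 − 456 = -2366;  -6484 − 2366 = -8850;  -17753 − 8850 = -26603
-456 − 48 = -504;  -2366 − 504 = -2870;  -8850 − 2870 = -11720;  -26603 − 11720 = -38323
-504 − 48 = -552;  -2870 − 552 = -3422;  -11720 − 3422 = -15142;  -38323 − 15142 = -53465
-552 − 48 = -600;  -3422 − 600 = -4022;  -15142 − 4022 = -19164;  -53465 − 19164 = -72629

-72629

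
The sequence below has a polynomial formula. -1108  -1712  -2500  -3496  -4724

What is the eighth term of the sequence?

-10040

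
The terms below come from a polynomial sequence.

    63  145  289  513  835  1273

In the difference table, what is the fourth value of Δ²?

116

First differences: 82, 144, 224, 322, 438
Second differences: 62, 80, 98, 116
Third differences: 18, 18, 18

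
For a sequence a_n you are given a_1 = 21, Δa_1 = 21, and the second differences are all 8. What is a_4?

Build the table forward from the leading diagonal:
D2: 8  8  8  8
D1: 21  29  37  45
a: 21  42  71  108

108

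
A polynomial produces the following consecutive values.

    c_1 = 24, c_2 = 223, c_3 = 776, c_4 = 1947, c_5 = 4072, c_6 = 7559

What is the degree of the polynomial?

4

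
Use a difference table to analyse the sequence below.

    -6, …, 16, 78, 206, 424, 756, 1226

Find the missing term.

Using the last 6 terms:
First differences: 62, 128, 218, 332, 470
Second differences: 66, 90, 114, 138
Third differences: 24, 24, 24
Constant third difference = 24.
Extend backward: 66 − 24 = 42;  62 − 42 = 20;  16 − 20 = -4

-4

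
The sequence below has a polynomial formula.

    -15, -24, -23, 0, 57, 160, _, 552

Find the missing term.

321

Using the first 6 terms:
D1: -9  1  23  57  103
D2: 10  22  34  46
D3: 12  12  12
Constant third difference = 12.
Extend forward: 46 + 12 = 58;  103 + 58 = 161;  160 + 161 = 321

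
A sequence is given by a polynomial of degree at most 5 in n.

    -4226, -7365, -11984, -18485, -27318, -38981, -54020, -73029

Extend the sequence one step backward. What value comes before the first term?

-2213

First differences: -3139  -4619  -6501  -8833  -11663  -15039  -19009
Second differences: -1480  -1882  -2332  -2830  -3376  -3970
Third differences: -402  -450  -498  -546  -594
Fourth differences: -48  -48  -48  -48
The fourth differences are constant at -48.
Work back: -402 + 48 = -354;  -1480 + 354 = -1126;  -3139 + 1126 = -2013;  -4226 + 2013 = -2213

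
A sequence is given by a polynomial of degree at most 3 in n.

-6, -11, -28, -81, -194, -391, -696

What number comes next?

-1133

D1: -5  -17  -53  -113  -197  -305
D2: -12  -36  -60  -84  -108
D3: -24  -24  -24  -24
The third differences are constant (-24).
-108 − 24 = -132;  -305 − 132 = -437;  -696 − 437 = -1133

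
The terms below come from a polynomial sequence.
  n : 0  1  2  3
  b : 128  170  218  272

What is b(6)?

Δ: 42, 48, 54
Δ²: 6, 6
The second differences are constant (6).
54 + 6 = 60;  272 + 60 = 332
60 + 6 = 66;  332 + 66 = 398
66 + 6 = 72;  398 + 72 = 470

470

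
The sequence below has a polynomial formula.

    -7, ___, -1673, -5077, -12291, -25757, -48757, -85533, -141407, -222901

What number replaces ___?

-357

Using the last 8 terms:
D1: -3404, -7214, -13466, -23000, -36776, -55874, -81494
D2: -3810, -6252, -9534, -13776, -19098, -25620
D3: -2442, -3282, -4242, -5322, -6522
D4: -840, -960, -1080, -1200
D5: -120, -120, -120
Constant fifth difference = -120.
Extend backward: -840 + 120 = -720;  -2442 + 720 = -1722;  -3810 + 1722 = -2088;  -3404 + 2088 = -1316;  -1673 + 1316 = -357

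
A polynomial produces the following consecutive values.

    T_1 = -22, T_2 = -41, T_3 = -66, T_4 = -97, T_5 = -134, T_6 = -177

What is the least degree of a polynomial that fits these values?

-19, -25, -31, -37, -43
-6, -6, -6, -6
The second differences are constant, so the polynomial has degree 2.

2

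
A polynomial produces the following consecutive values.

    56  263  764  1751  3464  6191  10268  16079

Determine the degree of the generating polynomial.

4

Δ: 207, 501, 987, 1713, 2727, 4077, 5811
Δ²: 294, 486, 726, 1014, 1350, 1734
Δ³: 192, 240, 288, 336, 384
Δ⁴: 48, 48, 48, 48
The fourth differences are constant, so the polynomial has degree 4.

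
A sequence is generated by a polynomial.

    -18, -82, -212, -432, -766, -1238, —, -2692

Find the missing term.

Using the first 6 terms:
First differences: -64  -130  -220  -334  -472
Second differences: -66  -90  -114  -138
Third differences: -24  -24  -24
Constant third difference = -24.
Extend forward: -138 − 24 = -162;  -472 − 162 = -634;  -1238 − 634 = -1872

-1872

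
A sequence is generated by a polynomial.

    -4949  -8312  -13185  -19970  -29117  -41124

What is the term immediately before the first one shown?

Δ: -3363, -4873, -6785, -9147, -12007
Δ²: -1510, -1912, -2362, -2860
Δ³: -402, -450, -498
Δ⁴: -48, -48
The fourth differences are constant at -48.
Work back: -402 + 48 = -354;  -1510 + 354 = -1156;  -3363 + 1156 = -2207;  -4949 + 2207 = -2742

-2742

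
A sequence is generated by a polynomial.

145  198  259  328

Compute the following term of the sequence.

405

First differences: 53  61  69
Second differences: 8  8
The second differences are constant (8).
69 + 8 = 77;  328 + 77 = 405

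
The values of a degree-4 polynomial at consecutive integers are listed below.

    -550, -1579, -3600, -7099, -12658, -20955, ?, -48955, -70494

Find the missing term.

Using the first 6 terms:
D1: -1029, -2021, -3499, -5559, -8297
D2: -992, -1478, -2060, -2738
D3: -486, -582, -678
D4: -96, -96
Constant fourth difference = -96.
Extend forward: -678 − 96 = -774;  -2738 − 774 = -3512;  -8297 − 3512 = -11809;  -20955 − 11809 = -32764

-32764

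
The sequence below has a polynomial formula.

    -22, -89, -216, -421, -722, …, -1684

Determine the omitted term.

-1137

Using the first 5 terms:
-67, -127, -205, -301
-60, -78, -96
-18, -18
Constant third difference = -18.
Extend forward: -96 − 18 = -114;  -301 − 114 = -415;  -722 − 415 = -1137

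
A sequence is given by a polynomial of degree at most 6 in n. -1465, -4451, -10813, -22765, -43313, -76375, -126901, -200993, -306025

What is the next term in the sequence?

Δ: -2986 , -6362 , -11952 , -20548 , -33062 , -50526 , -74092 , -105032
Δ²: -3376 , -5590 , -8596 , -12514 , -17464 , -23566 , -30940
Δ³: -2214 , -3006 , -3918 , -4950 , -6102 , -7374
Δ⁴: -792 , -912 , -1032 , -1152 , -1272
Δ⁵: -120 , -120 , -120 , -120
Constant fifth difference = -120, so extend:
-1272 − 120 = -1392;  -7374 − 1392 = -8766;  -30940 − 8766 = -39706;  -105032 − 39706 = -144738;  -306025 − 144738 = -450763

-450763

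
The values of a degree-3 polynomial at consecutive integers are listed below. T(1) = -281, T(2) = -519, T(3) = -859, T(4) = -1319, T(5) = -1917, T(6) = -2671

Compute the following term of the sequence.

-3599

Δ: -238 , -340 , -460 , -598 , -754
Δ²: -102 , -120 , -138 , -156
Δ³: -18 , -18 , -18
Third differences constant at -18.
-156 − 18 = -174;  -754 − 174 = -928;  -2671 − 928 = -3599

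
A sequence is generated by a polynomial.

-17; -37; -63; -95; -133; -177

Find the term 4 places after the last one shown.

-413

First differences: -20  -26  -32  -38  -44
Second differences: -6  -6  -6  -6
Constant second difference = -6, so extend:
-44 − 6 = -50;  -177 − 50 = -227
-50 − 6 = -56;  -227 − 56 = -283
-56 − 6 = -62;  -283 − 62 = -345
-62 − 6 = -68;  -345 − 68 = -413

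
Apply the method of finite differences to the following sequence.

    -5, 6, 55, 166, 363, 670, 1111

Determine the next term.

1710

11  49  111  197  307  441
38  62  86  110  134
24  24  24  24
Constant third difference = 24, so extend:
134 + 24 = 158;  441 + 158 = 599;  1111 + 599 = 1710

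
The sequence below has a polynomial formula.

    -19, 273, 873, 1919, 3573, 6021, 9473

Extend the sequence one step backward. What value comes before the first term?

-117

First differences: 292  600  1046  1654  2448  3452
Second differences: 308  446  608  794  1004
Third differences: 138  162  186  210
Fourth differences: 24  24  24
The fourth differences are constant at 24.
Work back: 138 − 24 = 114;  308 − 114 = 194;  292 − 194 = 98;  -19 − 98 = -117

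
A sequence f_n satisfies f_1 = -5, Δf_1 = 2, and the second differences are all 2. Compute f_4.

Build the table forward from the leading diagonal:
Δ²: 2  2  2  2
Δ: 2  4  6  8
f: -5  -3  1  7

7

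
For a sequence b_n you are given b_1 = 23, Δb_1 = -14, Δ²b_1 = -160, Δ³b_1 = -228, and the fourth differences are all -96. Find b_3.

-165

Build the table forward from the leading diagonal:
Δ⁴: -96, -96, -96
Δ³: -228, -324, -420
Δ²: -160, -388, -712
Δ: -14, -174, -562
b: 23, 9, -165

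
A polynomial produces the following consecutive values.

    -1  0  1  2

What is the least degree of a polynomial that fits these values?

1

Δ: 1, 1, 1
The first differences are constant, so the polynomial has degree 1.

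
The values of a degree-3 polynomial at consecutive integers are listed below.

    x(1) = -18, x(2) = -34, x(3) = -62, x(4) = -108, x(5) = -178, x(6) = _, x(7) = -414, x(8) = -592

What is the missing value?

-278

Using the first 5 terms:
-16  -28  -46  -70
-12  -18  -24
-6  -6
Constant third difference = -6.
Extend forward: -24 − 6 = -30;  -70 − 30 = -100;  -178 − 100 = -278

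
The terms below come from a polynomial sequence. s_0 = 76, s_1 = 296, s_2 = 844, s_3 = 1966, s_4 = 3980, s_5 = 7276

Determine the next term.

Δ: 220, 548, 1122, 2014, 3296
Δ²: 328, 574, 892, 1282
Δ³: 246, 318, 390
Δ⁴: 72, 72
Fourth differences constant at 72.
390 + 72 = 462;  1282 + 462 = 1744;  3296 + 1744 = 5040;  7276 + 5040 = 12316

12316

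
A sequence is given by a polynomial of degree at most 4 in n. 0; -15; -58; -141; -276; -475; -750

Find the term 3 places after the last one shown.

-2151

First differences: -15 , -43 , -83 , -135 , -199 , -275
Second differences: -28 , -40 , -52 , -64 , -76
Third differences: -12 , -12 , -12 , -12
Third differences constant at -12.
-76 − 12 = -88;  -275 − 88 = -363;  -750 − 363 = -1113
-88 − 12 = -100;  -363 − 100 = -463;  -1113 − 463 = -1576
-100 − 12 = -112;  -463 − 112 = -575;  -1576 − 575 = -2151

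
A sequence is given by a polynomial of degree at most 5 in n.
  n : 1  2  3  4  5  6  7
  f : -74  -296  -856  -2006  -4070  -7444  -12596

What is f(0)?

-10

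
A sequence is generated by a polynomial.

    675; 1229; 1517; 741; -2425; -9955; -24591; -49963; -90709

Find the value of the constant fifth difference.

-120

Δ: 554, 288, -776, -3166, -7530, -14636, -25372, -40746
Δ²: -266, -1064, -2390, -4364, -7106, -10736, -15374
Δ³: -798, -1326, -1974, -2742, -3630, -4638
Δ⁴: -528, -648, -768, -888, -1008
Δ⁵: -120, -120, -120, -120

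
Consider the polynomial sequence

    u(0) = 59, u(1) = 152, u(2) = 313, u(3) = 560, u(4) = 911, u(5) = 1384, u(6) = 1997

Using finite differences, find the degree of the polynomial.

D1: 93, 161, 247, 351, 473, 613
D2: 68, 86, 104, 122, 140
D3: 18, 18, 18, 18
The third differences are constant, so the polynomial has degree 3.

3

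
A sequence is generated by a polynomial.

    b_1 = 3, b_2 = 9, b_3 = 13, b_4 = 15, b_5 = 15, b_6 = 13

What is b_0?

-5

First differences: 6, 4, 2, 0, -2
Second differences: -2, -2, -2, -2
The second differences are constant at -2.
Work back: 6 + 2 = 8;  3 − 8 = -5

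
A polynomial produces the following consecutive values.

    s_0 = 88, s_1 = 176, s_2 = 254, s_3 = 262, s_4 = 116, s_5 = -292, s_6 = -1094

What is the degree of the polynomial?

4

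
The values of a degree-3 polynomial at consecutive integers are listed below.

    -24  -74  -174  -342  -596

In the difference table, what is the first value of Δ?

-50

D1: -50, -100, -168, -254
D2: -50, -68, -86
D3: -18, -18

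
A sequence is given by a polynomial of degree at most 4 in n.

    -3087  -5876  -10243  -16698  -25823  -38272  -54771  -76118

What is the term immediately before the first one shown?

-1438

Δ: -2789  -4367  -6455  -9125  -12449  -16499  -21347
Δ²: -1578  -2088  -2670  -3324  -4050  -4848
Δ³: -510  -582  -654  -726  -798
Δ⁴: -72  -72  -72  -72
The fourth differences are constant at -72.
Work back: -510 + 72 = -438;  -1578 + 438 = -1140;  -2789 + 1140 = -1649;  -3087 + 1649 = -1438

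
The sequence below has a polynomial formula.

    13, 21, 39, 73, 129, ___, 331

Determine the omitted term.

Using the first 5 terms:
Δ: 8, 18, 34, 56
Δ²: 10, 16, 22
Δ³: 6, 6
Constant third difference = 6.
Extend forward: 22 + 6 = 28;  56 + 28 = 84;  129 + 84 = 213

213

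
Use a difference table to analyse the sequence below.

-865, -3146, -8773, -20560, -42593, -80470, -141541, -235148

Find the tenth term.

-568738

D1: -2281 , -5627 , -11787 , -22033 , -37877 , -61071 , -93607
D2: -3346 , -6160 , -10246 , -15844 , -23194 , -32536
D3: -2814 , -4086 , -5598 , -7350 , -9342
D4: -1272 , -1512 , -1752 , -1992
D5: -240 , -240 , -240
The fifth differences are constant (-240).
-1992 − 240 = -2232;  -9342 − 2232 = -11574;  -32536 − 11574 = -44110;  -93607 − 44110 = -137717;  -235148 − 137717 = -372865
-2232 − 240 = -2472;  -11574 − 2472 = -14046;  -44110 − 14046 = -58156;  -137717 − 58156 = -195873;  -372865 − 195873 = -568738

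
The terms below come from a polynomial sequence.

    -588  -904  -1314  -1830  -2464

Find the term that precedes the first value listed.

Δ: -316, -410, -516, -634
Δ²: -94, -106, -118
Δ³: -12, -12
The third differences are constant at -12.
Work back: -94 + 12 = -82;  -316 + 82 = -234;  -588 + 234 = -354

-354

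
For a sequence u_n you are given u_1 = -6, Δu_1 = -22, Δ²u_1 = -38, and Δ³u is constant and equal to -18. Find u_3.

-88

Build the table forward from the leading diagonal:
Third differences: -18, -18, -18
Second differences: -38, -56, -74
First differences: -22, -60, -116
u: -6, -28, -88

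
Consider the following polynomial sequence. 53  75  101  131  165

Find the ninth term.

341

D1: 22  26  30  34
D2: 4  4  4
Second differences constant at 4.
34 + 4 = 38;  165 + 38 = 203
38 + 4 = 42;  203 + 42 = 245
42 + 4 = 46;  245 + 46 = 291
46 + 4 = 50;  291 + 50 = 341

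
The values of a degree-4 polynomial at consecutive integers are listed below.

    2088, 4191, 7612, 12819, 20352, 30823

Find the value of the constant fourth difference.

Δ: 2103, 3421, 5207, 7533, 10471
Δ²: 1318, 1786, 2326, 2938
Δ³: 468, 540, 612
Δ⁴: 72, 72

72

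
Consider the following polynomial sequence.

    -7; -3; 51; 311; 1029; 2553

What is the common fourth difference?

Δ: 4, 54, 260, 718, 1524
Δ²: 50, 206, 458, 806
Δ³: 156, 252, 348
Δ⁴: 96, 96

96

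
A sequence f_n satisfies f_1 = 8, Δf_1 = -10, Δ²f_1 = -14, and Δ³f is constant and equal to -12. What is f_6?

-302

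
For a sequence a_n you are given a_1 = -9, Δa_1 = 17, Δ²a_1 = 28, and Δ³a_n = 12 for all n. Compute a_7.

Build the table forward from the leading diagonal:
D3: 12  12  12  12  12  12  12
D2: 28  40  52  64  76  88  100
D1: 17  45  85  137  201  277  365
a: -9  8  53  138  275  476  753

753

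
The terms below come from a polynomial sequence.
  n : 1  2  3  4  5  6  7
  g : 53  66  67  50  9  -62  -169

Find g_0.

D1: 13, 1, -17, -41, -71, -107
D2: -12, -18, -24, -30, -36
D3: -6, -6, -6, -6
The third differences are constant at -6.
Work back: -12 + 6 = -6;  13 + 6 = 19;  53 − 19 = 34

34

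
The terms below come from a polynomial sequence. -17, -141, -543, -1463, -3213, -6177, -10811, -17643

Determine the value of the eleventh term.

-124, -402, -920, -1750, -2964, -4634, -6832
-278, -518, -830, -1214, -1670, -2198
-240, -312, -384, -456, -528
-72, -72, -72, -72
The fourth differences are constant (-72).
-528 − 72 = -600;  -2198 − 600 = -2798;  -6832 − 2798 = -9630;  -17643 − 9630 = -27273
-600 − 72 = -672;  -2798 − 672 = -3470;  -9630 − 3470 = -13100;  -27273 − 13100 = -40373
-672 − 72 = -744;  -3470 − 744 = -4214;  -13100 − 4214 = -17314;  -40373 − 17314 = -57687

-57687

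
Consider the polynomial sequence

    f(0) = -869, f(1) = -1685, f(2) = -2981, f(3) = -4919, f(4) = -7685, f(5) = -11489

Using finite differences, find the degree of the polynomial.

-816, -1296, -1938, -2766, -3804
-480, -642, -828, -1038
-162, -186, -210
-24, -24
The fourth differences are constant, so the polynomial has degree 4.

4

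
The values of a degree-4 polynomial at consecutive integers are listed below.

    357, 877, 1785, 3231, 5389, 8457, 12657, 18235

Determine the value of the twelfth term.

60087

D1: 520 , 908 , 1446 , 2158 , 3068 , 4200 , 5578
D2: 388 , 538 , 712 , 910 , 1132 , 1378
D3: 150 , 174 , 198 , 222 , 246
D4: 24 , 24 , 24 , 24
Fourth differences constant at 24.
246 + 24 = 270;  1378 + 270 = 1648;  5578 + 1648 = 7226;  18235 + 7226 = 25461
270 + 24 = 294;  1648 + 294 = 1942;  7226 + 1942 = 9168;  25461 + 9168 = 34629
294 + 24 = 318;  1942 + 318 = 2260;  9168 + 2260 = 11428;  34629 + 11428 = 46057
318 + 24 = 342;  2260 + 342 = 2602;  11428 + 2602 = 14030;  46057 + 14030 = 60087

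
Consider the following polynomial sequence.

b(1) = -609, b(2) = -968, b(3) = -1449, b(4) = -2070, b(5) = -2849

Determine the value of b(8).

-6314

First differences: -359, -481, -621, -779
Second differences: -122, -140, -158
Third differences: -18, -18
Third differences constant at -18.
-158 − 18 = -176;  -779 − 176 = -955;  -2849 − 955 = -3804
-176 − 18 = -194;  -955 − 194 = -1149;  -3804 − 1149 = -4953
-194 − 18 = -212;  -1149 − 212 = -1361;  -4953 − 1361 = -6314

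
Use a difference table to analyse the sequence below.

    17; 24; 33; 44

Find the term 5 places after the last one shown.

D1: 7, 9, 11
D2: 2, 2
Constant second difference = 2, so extend:
11 + 2 = 13;  44 + 13 = 57
13 + 2 = 15;  57 + 15 = 72
15 + 2 = 17;  72 + 17 = 89
17 + 2 = 19;  89 + 19 = 108
19 + 2 = 21;  108 + 21 = 129

129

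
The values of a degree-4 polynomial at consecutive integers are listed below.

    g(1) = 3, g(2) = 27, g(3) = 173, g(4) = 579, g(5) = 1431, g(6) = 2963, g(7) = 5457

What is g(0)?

11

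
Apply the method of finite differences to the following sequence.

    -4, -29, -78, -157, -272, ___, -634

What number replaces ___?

Using the first 5 terms:
Δ: -25, -49, -79, -115
Δ²: -24, -30, -36
Δ³: -6, -6
Constant third difference = -6.
Extend forward: -36 − 6 = -42;  -115 − 42 = -157;  -272 − 157 = -429

-429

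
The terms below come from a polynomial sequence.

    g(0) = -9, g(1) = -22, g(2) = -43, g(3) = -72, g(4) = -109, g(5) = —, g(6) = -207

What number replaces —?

Using the first 5 terms:
-13, -21, -29, -37
-8, -8, -8
Constant second difference = -8.
Extend forward: -37 − 8 = -45;  -109 − 45 = -154

-154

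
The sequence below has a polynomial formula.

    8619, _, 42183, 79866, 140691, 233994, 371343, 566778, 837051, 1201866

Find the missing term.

20298

Using the last 8 terms:
37683  60825  93303  137349  195435  270273  364815
23142  32478  44046  58086  74838  94542
9336  11568  14040  16752  19704
2232  2472  2712  2952
240  240  240
Constant fifth difference = 240.
Extend backward: 2232 − 240 = 1992;  9336 − 1992 = 7344;  23142 − 7344 = 15798;  37683 − 15798 = 21885;  42183 − 21885 = 20298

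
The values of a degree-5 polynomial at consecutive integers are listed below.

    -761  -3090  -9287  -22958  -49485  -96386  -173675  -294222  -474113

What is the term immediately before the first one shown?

-110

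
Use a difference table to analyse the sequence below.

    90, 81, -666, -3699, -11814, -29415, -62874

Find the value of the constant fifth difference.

Δ: -9, -747, -3033, -8115, -17601, -33459
Δ²: -738, -2286, -5082, -9486, -15858
Δ³: -1548, -2796, -4404, -6372
Δ⁴: -1248, -1608, -1968
Δ⁵: -360, -360

-360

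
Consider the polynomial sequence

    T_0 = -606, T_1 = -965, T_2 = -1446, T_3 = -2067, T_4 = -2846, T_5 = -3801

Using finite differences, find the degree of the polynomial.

D1: -359, -481, -621, -779, -955
D2: -122, -140, -158, -176
D3: -18, -18, -18
The third differences are constant, so the polynomial has degree 3.

3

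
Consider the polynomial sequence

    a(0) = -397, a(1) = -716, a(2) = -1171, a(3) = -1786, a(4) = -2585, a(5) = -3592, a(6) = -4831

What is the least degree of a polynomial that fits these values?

3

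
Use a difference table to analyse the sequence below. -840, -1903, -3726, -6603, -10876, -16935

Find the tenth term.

-68511

D1: -1063, -1823, -2877, -4273, -6059
D2: -760, -1054, -1396, -1786
D3: -294, -342, -390
D4: -48, -48
Constant fourth difference = -48, so extend:
-390 − 48 = -438;  -1786 − 438 = -2224;  -6059 − 2224 = -8283;  -16935 − 8283 = -25218
-438 − 48 = -486;  -2224 − 486 = -2710;  -8283 − 2710 = -10993;  -25218 − 10993 = -36211
-486 − 48 = -534;  -2710 − 534 = -3244;  -10993 − 3244 = -14237;  -36211 − 14237 = -50448
-534 − 48 = -582;  -3244 − 582 = -3826;  -14237 − 3826 = -18063;  -50448 − 18063 = -68511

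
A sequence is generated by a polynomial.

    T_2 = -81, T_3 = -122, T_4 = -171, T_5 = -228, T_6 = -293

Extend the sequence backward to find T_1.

-48

First differences: -41  -49  -57  -65
Second differences: -8  -8  -8
The second differences are constant at -8.
Work back: -41 + 8 = -33;  -81 + 33 = -48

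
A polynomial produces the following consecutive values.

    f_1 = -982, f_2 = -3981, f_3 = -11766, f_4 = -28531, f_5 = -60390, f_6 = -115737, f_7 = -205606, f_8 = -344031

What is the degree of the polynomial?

Δ: -2999, -7785, -16765, -31859, -55347, -89869, -138425
Δ²: -4786, -8980, -15094, -23488, -34522, -48556
Δ³: -4194, -6114, -8394, -11034, -14034
Δ⁴: -1920, -2280, -2640, -3000
Δ⁵: -360, -360, -360
The fifth differences are constant, so the polynomial has degree 5.

5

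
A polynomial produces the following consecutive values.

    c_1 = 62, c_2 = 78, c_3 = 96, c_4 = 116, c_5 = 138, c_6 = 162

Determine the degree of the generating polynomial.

D1: 16, 18, 20, 22, 24
D2: 2, 2, 2, 2
The second differences are constant, so the polynomial has degree 2.

2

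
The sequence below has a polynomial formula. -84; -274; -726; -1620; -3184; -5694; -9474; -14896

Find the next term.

-22380

-190, -452, -894, -1564, -2510, -3780, -5422
-262, -442, -670, -946, -1270, -1642
-180, -228, -276, -324, -372
-48, -48, -48, -48
The fourth differences are constant (-48).
-372 − 48 = -420;  -1642 − 420 = -2062;  -5422 − 2062 = -7484;  -14896 − 7484 = -22380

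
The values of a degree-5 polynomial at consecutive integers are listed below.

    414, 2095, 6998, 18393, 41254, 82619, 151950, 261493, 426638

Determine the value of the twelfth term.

First differences: 1681  4903  11395  22861  41365  69331  109543  165145
Second differences: 3222  6492  11466  18504  27966  40212  55602
Third differences: 3270  4974  7038  9462  12246  15390
Fourth differences: 1704  2064  2424  2784  3144
Fifth differences: 360  360  360  360
Fifth differences constant at 360.
3144 + 360 = 3504;  15390 + 3504 = 18894;  55602 + 18894 = 74496;  165145 + 74496 = 239641;  426638 + 239641 = 666279
3504 + 360 = 3864;  18894 + 3864 = 22758;  74496 + 22758 = 97254;  239641 + 97254 = 336895;  666279 + 336895 = 1003174
3864 + 360 = 4224;  22758 + 4224 = 26982;  97254 + 26982 = 124236;  336895 + 124236 = 461131;  1003174 + 461131 = 1464305

1464305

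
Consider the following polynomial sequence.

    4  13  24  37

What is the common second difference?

2

Δ: 9, 11, 13
Δ²: 2, 2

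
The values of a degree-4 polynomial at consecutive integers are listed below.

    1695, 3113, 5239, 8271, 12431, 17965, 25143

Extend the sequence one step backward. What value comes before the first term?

811

Δ: 1418, 2126, 3032, 4160, 5534, 7178
Δ²: 708, 906, 1128, 1374, 1644
Δ³: 198, 222, 246, 270
Δ⁴: 24, 24, 24
The fourth differences are constant at 24.
Work back: 198 − 24 = 174;  708 − 174 = 534;  1418 − 534 = 884;  1695 − 884 = 811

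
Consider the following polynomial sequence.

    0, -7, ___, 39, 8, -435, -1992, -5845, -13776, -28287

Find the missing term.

0

Using the last 7 terms:
First differences: -31, -443, -1557, -3853, -7931, -14511
Second differences: -412, -1114, -2296, -4078, -6580
Third differences: -702, -1182, -1782, -2502
Fourth differences: -480, -600, -720
Fifth differences: -120, -120
Constant fifth difference = -120.
Extend backward: -480 + 120 = -360;  -702 + 360 = -342;  -412 + 342 = -70;  -31 + 70 = 39;  39 − 39 = 0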